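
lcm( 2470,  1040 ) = 19760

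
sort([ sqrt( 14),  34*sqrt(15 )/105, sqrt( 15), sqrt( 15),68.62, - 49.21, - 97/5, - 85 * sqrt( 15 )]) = [-85*sqrt( 15), - 49.21, - 97/5, 34 * sqrt(15)/105,sqrt ( 14), sqrt( 15), sqrt(15), 68.62 ] 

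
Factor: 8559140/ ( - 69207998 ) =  - 4279570/34603999=-  2^1*5^1 *427957^1* 34603999^( - 1)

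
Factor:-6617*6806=-2^1*13^1*41^1*83^1*509^1 = - 45035302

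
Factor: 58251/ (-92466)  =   - 2^ ( - 1 )*3^( - 1)*11^(  -  1)*467^( - 1 )*19417^1 = - 19417/30822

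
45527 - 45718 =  - 191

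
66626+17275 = 83901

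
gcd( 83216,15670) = 2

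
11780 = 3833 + 7947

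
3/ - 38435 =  - 3/38435 = - 0.00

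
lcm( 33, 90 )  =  990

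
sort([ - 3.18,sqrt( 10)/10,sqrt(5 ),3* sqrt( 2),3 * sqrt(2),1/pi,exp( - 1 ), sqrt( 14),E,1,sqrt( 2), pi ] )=[-3.18,sqrt(10 ) /10,1/pi,exp( - 1 ),1, sqrt(2),sqrt(5) , E,pi,sqrt(14 ), 3*sqrt(2) , 3*sqrt( 2)] 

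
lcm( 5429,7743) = 472323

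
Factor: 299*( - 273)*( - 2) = 163254 = 2^1*3^1*7^1*13^2*23^1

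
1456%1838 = 1456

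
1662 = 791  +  871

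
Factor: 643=643^1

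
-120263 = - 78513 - 41750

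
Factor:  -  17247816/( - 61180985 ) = 2^3 * 3^4*5^( - 1 )*43^1*619^1*12236197^(-1 )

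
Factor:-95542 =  - 2^1 *23^1*31^1 * 67^1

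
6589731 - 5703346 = 886385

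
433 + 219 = 652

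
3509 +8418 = 11927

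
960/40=24 = 24.00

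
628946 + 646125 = 1275071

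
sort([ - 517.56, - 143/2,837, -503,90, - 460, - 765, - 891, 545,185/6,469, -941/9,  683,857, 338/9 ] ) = [ - 891, - 765, - 517.56, - 503, - 460, - 941/9,-143/2,185/6,338/9,  90,469,  545 , 683,837 , 857]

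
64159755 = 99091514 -34931759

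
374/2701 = 374/2701 =0.14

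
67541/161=67541/161 = 419.51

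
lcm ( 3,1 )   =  3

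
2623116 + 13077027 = 15700143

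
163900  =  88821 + 75079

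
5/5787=5/5787= 0.00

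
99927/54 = 3701/2 = 1850.50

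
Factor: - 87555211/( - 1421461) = 19^1*107^1 * 43067^1*1421461^( - 1)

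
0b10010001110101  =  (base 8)22165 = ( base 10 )9333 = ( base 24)G4L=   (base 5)244313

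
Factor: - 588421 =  - 17^1*34613^1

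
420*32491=13646220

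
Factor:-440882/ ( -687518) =547^1 * 853^(  -  1)  =  547/853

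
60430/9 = 60430/9 =6714.44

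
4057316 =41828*97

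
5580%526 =320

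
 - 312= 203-515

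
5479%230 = 189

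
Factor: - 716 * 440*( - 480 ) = 2^10*3^1 *5^2*11^1*179^1 = 151219200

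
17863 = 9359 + 8504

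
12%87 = 12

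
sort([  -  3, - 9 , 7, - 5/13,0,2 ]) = [ - 9,  -  3, - 5/13, 0,2, 7]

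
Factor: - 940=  - 2^2*5^1 * 47^1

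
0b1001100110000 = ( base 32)4pg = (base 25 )7lc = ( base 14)1b0c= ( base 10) 4912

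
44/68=11/17 = 0.65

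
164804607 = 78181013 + 86623594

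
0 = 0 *7918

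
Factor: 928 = 2^5* 29^1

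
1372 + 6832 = 8204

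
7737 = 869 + 6868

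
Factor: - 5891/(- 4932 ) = 2^( - 2 )*3^(-2) * 43^1 = 43/36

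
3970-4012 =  -42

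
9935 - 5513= 4422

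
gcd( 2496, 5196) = 12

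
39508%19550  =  408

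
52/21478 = 26/10739  =  0.00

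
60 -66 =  - 6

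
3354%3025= 329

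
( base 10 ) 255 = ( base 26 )9l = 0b11111111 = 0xFF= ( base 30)8F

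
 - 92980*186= - 17294280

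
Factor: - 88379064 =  - 2^3 * 3^2*23^1*83^1*643^1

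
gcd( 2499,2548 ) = 49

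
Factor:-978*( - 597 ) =583866 =2^1 *3^2 * 163^1  *199^1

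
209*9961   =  2081849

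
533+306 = 839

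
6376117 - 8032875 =-1656758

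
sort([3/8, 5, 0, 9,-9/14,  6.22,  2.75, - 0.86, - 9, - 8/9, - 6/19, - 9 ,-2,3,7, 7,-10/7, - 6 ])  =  [ - 9, - 9, - 6,- 2, - 10/7 , - 8/9 , - 0.86, - 9/14,  -  6/19,0,3/8, 2.75, 3, 5, 6.22, 7,7,9]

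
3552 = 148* 24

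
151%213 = 151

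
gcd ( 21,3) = 3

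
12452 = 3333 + 9119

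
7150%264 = 22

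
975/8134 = 975/8134 =0.12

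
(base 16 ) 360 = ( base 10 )864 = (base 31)rr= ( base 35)OO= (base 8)1540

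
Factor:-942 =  - 2^1*3^1*157^1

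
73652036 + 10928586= 84580622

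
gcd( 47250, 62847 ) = 9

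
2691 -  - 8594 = 11285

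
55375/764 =72 + 367/764 =72.48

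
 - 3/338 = -1 + 335/338 = - 0.01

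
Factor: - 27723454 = -2^1*11^1*1260157^1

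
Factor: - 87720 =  - 2^3*3^1*5^1*17^1*43^1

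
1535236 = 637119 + 898117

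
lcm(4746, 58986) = 412902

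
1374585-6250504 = - 4875919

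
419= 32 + 387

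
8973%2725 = 798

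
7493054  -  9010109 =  - 1517055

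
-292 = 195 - 487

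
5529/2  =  2764 + 1/2 =2764.50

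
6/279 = 2/93 =0.02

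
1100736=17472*63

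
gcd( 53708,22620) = 116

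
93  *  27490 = 2556570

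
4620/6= 770=770.00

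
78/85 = 78/85 = 0.92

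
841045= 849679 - 8634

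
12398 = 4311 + 8087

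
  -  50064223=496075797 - 546140020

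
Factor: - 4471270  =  - 2^1*5^1*19^1*101^1*233^1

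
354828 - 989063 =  - 634235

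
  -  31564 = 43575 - 75139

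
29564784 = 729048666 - 699483882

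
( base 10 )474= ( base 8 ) 732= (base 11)3a1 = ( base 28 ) gq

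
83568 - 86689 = - 3121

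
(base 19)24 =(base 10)42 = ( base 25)1H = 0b101010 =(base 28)1e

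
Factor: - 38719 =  - 31^1*1249^1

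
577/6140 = 577/6140   =  0.09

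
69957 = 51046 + 18911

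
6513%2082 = 267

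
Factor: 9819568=2^4*11^1*55793^1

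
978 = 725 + 253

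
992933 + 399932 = 1392865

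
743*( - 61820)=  - 45932260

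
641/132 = 4 +113/132  =  4.86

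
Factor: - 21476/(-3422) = 182/29  =  2^1*7^1 * 13^1* 29^( - 1)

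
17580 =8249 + 9331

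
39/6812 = 3/524 =0.01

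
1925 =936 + 989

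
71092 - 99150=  - 28058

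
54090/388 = 139+79/194 = 139.41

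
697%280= 137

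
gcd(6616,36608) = 8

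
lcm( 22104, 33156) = 66312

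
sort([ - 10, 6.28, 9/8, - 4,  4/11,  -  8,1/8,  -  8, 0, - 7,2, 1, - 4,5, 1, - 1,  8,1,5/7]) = [ - 10, - 8, - 8,  -  7, - 4, - 4 , - 1,0, 1/8, 4/11 , 5/7,1,1, 1,9/8,2  ,  5, 6.28,  8]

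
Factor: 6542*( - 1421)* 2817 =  - 26187344694 = - 2^1 * 3^2*7^2*29^1 * 313^1*3271^1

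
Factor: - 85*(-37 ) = 3145 = 5^1 * 17^1*37^1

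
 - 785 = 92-877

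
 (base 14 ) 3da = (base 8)1414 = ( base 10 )780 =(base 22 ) 1da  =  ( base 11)64A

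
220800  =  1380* 160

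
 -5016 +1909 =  - 3107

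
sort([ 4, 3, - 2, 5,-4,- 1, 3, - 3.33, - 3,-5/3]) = [ - 4, - 3.33, - 3,-2, - 5/3, - 1,3,3,4, 5]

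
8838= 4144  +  4694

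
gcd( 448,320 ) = 64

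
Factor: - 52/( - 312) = 2^ ( - 1)*3^( - 1) = 1/6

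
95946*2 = 191892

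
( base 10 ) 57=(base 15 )3C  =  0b111001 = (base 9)63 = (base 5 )212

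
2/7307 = 2/7307 = 0.00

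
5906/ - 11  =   - 537 + 1/11 = -536.91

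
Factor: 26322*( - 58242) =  - 1533045924 = -2^2*3^2*17^1*41^1 * 107^1*571^1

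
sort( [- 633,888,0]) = [ - 633, 0, 888] 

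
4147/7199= 4147/7199=0.58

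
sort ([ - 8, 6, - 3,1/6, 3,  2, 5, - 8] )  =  [ - 8,- 8, - 3, 1/6,2, 3 , 5, 6]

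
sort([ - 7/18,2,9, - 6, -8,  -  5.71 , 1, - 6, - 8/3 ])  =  [-8, - 6,-6,  -  5.71, - 8/3, -7/18,  1,2,9]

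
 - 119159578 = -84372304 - 34787274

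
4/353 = 4/353= 0.01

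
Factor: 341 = 11^1*31^1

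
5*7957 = 39785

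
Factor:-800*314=-2^6*5^2*157^1 = - 251200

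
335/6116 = 335/6116 = 0.05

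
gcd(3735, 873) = 9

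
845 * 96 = 81120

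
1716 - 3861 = -2145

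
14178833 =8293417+5885416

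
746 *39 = 29094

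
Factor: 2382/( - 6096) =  - 397/1016 = - 2^ (  -  3 )*127^( - 1 )*397^1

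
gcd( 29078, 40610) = 62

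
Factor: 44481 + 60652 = 105133 = 7^1 * 23^1*653^1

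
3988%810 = 748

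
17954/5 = 17954/5 = 3590.80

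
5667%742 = 473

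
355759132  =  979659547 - 623900415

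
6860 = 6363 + 497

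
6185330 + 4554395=10739725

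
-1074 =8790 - 9864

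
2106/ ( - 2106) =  - 1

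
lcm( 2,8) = 8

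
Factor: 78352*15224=1192830848 = 2^7*11^1 * 59^1*83^1*173^1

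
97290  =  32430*3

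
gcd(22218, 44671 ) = 1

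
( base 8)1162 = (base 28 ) MA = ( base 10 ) 626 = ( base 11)51a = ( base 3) 212012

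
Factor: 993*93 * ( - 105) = - 9696645=- 3^3*5^1*7^1*31^1* 331^1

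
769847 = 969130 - 199283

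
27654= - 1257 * ( - 22) 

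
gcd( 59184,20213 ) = 1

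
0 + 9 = 9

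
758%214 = 116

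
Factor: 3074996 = 2^2 * 37^1*79^1*263^1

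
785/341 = 2 + 103/341 = 2.30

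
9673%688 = 41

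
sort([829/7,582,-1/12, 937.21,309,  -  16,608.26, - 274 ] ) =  [- 274,  -  16, - 1/12,829/7, 309,582,608.26 , 937.21]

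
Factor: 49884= 2^2*3^1 * 4157^1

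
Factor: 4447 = 4447^1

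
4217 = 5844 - 1627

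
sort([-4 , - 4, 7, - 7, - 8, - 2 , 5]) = [ - 8,-7 , - 4, - 4, - 2,5 , 7]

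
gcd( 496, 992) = 496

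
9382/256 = 36 + 83/128 = 36.65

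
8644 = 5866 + 2778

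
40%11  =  7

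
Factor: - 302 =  - 2^1*151^1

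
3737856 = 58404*64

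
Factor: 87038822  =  2^1*13^1*3347647^1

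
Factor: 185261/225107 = 809^1*983^( - 1) = 809/983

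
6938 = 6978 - 40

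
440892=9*48988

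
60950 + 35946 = 96896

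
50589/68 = 743 + 65/68 =743.96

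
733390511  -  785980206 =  - 52589695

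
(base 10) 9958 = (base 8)23346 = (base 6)114034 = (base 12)591A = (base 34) 8ku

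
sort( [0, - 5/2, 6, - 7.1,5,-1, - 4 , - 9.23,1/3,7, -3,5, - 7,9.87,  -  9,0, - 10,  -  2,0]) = [- 10, -9.23,  -  9,  -  7.1 ,-7 , - 4,  -  3, - 5/2 , - 2, - 1, 0,0,0 , 1/3,  5, 5,6, 7,9.87 ] 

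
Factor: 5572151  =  13^1*71^1 * 6037^1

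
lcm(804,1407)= 5628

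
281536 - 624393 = - 342857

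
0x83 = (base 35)3q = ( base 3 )11212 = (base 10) 131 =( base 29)4f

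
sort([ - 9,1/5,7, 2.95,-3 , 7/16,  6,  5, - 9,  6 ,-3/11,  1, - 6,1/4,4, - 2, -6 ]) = [- 9, - 9, - 6, - 6, -3,- 2 , - 3/11 , 1/5,1/4,7/16,1 , 2.95,  4,5,6,  6, 7 ]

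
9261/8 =1157 + 5/8=   1157.62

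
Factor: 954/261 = 2^1 * 29^(- 1 )*53^1 = 106/29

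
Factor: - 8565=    - 3^1*5^1*571^1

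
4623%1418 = 369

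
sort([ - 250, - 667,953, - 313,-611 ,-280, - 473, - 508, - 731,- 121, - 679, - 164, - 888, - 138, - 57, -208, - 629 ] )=[ - 888, - 731,-679, - 667,-629, - 611, - 508, - 473, - 313, - 280 ,-250,  -  208, -164,-138,  -  121,-57,953 ] 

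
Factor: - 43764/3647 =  - 12 = -2^2*3^1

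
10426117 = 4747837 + 5678280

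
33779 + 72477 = 106256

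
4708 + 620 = 5328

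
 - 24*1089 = -26136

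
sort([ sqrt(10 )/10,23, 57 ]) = [ sqrt(10)/10,23  ,  57 ]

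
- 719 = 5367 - 6086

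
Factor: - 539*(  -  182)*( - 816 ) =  - 80047968 = - 2^5*3^1*7^3*11^1*13^1*17^1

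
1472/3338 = 736/1669= 0.44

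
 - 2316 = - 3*772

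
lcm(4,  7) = 28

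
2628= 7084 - 4456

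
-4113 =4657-8770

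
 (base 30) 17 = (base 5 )122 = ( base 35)12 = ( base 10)37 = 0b100101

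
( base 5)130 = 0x28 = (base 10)40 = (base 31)19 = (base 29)1b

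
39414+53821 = 93235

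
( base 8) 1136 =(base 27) MC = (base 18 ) 1fc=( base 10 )606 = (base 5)4411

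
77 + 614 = 691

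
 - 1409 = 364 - 1773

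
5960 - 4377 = 1583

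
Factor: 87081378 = 2^1*3^1*17^1 * 853739^1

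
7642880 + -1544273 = 6098607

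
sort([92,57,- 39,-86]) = [-86,  -  39,  57 , 92]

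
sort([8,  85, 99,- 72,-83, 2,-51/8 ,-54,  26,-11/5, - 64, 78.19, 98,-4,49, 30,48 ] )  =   [-83,-72,-64,-54,-51/8, - 4, - 11/5, 2,8,26, 30, 48,49, 78.19, 85 , 98, 99]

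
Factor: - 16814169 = -3^3*37^1 * 16831^1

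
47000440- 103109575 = -56109135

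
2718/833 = 2718/833= 3.26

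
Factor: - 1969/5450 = - 2^(- 1 ) * 5^( - 2)*11^1*109^( - 1 )*179^1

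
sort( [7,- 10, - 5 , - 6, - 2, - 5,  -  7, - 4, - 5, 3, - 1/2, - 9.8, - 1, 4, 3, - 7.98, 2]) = [ - 10, - 9.8, - 7.98, - 7,- 6, - 5, -5, - 5, - 4, - 2,-1, - 1/2,  2,3,3,4, 7 ] 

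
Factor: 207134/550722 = 3^( - 1 )*263^(-1)*349^( - 1 )  *  103567^1 = 103567/275361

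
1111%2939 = 1111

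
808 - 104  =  704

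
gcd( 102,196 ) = 2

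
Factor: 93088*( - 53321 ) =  - 2^5*71^1*751^1*2909^1 = - 4963545248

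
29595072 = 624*47428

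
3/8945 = 3/8945 = 0.00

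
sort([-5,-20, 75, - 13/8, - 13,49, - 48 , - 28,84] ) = [ - 48, - 28,  -  20, - 13, - 5, - 13/8,49,75, 84]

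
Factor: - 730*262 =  - 191260 = - 2^2*5^1 * 73^1* 131^1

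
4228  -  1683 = 2545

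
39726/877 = 45 + 261/877 = 45.30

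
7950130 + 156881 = 8107011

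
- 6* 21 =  - 126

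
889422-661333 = 228089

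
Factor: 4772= 2^2*1193^1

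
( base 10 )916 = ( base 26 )196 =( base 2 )1110010100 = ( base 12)644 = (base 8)1624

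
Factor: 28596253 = 7^3*263^1 * 317^1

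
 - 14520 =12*( - 1210 ) 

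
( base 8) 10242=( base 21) 9dg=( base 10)4258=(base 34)3n8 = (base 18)d2a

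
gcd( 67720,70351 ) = 1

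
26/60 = 13/30 = 0.43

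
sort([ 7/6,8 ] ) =[7/6 , 8 ] 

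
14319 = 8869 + 5450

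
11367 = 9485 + 1882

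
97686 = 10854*9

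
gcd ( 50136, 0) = 50136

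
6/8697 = 2/2899 = 0.00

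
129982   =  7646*17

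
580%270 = 40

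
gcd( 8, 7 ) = 1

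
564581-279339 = 285242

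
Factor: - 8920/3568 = -5/2 = - 2^( - 1)*5^1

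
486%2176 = 486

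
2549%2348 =201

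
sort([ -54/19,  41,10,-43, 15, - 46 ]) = [ - 46, - 43, - 54/19,10,15,41] 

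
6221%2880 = 461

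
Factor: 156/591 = 52/197=2^2*13^1 * 197^( - 1 )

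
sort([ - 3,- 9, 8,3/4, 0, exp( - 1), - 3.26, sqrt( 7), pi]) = [-9,- 3.26, - 3, 0 , exp ( -1) , 3/4, sqrt(7), pi, 8]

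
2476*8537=21137612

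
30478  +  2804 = 33282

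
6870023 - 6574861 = 295162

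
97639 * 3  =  292917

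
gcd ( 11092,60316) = 4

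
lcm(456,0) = 0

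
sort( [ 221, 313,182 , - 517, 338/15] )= [- 517, 338/15 , 182, 221, 313 ]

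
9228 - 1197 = 8031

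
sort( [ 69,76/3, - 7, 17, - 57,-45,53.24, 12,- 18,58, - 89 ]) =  [ - 89, - 57, - 45, - 18,-7,  12,17, 76/3, 53.24, 58, 69]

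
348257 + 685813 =1034070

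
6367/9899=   6367/9899  =  0.64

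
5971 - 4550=1421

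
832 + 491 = 1323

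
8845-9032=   -  187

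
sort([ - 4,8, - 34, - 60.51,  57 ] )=[-60.51, - 34, - 4,8, 57] 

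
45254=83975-38721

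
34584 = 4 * 8646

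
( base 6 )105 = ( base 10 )41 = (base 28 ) 1d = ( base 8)51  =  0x29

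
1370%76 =2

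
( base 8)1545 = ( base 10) 869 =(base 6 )4005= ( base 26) 17b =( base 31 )S1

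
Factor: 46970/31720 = 2^( - 2)*7^1*11^1*13^(-1) = 77/52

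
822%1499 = 822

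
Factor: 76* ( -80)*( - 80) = 486400= 2^10*5^2*19^1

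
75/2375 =3/95 = 0.03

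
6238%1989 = 271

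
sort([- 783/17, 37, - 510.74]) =[ - 510.74, - 783/17, 37]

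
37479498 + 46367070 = 83846568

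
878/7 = 878/7 = 125.43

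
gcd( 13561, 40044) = 71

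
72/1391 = 72/1391  =  0.05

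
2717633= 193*14081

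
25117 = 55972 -30855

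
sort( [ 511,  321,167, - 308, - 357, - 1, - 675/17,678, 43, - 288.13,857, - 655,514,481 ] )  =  [ - 655,  -  357, - 308,- 288.13, - 675/17, - 1, 43,167, 321, 481,511 , 514,678,857]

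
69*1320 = 91080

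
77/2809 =77/2809=0.03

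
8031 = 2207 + 5824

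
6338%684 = 182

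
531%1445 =531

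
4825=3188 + 1637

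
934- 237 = 697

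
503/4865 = 503/4865 = 0.10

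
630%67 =27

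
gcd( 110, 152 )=2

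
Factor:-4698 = - 2^1*3^4*29^1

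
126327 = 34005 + 92322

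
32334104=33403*968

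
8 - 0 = 8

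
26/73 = 26/73 =0.36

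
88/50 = 44/25= 1.76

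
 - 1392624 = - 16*87039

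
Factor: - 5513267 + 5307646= - 205621= - 13^1*15817^1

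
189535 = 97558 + 91977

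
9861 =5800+4061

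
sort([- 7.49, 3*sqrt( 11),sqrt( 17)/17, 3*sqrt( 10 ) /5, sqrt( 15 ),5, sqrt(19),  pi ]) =[ - 7.49 , sqrt( 17) /17, 3*sqrt(10)/5, pi, sqrt( 15 ), sqrt( 19 ) , 5, 3*sqrt( 11 ) ]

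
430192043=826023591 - 395831548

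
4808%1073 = 516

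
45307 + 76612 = 121919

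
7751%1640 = 1191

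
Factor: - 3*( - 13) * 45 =3^3*5^1*13^1 = 1755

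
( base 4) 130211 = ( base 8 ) 3445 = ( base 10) 1829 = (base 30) 20T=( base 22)3H3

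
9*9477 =85293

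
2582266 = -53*( - 48722 )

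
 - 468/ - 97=468/97=4.82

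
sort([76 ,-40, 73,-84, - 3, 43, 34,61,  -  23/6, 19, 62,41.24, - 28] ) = [ - 84, - 40, - 28, - 23/6, - 3,19,34,41.24,  43,61, 62,  73, 76 ]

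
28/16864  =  7/4216 = 0.00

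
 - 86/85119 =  - 1 +85033/85119 =- 0.00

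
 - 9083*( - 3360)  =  30518880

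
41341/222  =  186 + 49/222 = 186.22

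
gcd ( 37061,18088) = 1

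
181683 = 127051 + 54632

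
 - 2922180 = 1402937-4325117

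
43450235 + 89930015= 133380250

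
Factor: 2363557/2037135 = 3^(-1 )*5^( - 1)*7^1*67^ (-1)*2027^(-1 )*337651^1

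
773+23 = 796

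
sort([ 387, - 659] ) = [ - 659,387] 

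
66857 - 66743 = 114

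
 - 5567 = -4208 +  - 1359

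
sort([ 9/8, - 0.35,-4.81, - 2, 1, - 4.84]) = [ - 4.84,-4.81,- 2, - 0.35, 1,9/8 ]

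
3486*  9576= 33381936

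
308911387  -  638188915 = - 329277528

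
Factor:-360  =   - 2^3*3^2*5^1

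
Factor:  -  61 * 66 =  - 2^1 * 3^1*11^1*61^1 = -4026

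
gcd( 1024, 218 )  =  2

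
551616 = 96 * 5746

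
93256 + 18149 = 111405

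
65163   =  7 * 9309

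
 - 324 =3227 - 3551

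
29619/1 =29619 =29619.00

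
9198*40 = 367920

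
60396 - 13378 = 47018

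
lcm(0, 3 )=0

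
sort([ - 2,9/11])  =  [ - 2, 9/11] 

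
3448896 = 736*4686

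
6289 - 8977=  - 2688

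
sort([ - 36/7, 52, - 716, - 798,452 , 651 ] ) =[ - 798, - 716,-36/7,  52,452,651] 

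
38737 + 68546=107283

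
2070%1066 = 1004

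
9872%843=599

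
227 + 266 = 493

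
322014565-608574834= - 286560269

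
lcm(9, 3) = 9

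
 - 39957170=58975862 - 98933032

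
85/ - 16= - 6 + 11/16 = - 5.31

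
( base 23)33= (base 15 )4c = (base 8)110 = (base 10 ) 72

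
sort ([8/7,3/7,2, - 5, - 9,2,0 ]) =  [ - 9, - 5,0 , 3/7,8/7 , 2,2] 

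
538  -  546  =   - 8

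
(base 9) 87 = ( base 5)304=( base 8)117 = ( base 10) 79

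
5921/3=5921/3 = 1973.67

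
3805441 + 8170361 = 11975802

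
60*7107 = 426420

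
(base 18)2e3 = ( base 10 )903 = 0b1110000111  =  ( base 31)T4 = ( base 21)210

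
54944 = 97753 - 42809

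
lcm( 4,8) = 8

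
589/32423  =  589/32423 = 0.02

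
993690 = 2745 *362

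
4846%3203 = 1643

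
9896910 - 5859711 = 4037199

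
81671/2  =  40835 + 1/2 = 40835.50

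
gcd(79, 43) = 1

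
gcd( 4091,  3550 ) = 1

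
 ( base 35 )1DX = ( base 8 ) 3261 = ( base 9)2313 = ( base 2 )11010110001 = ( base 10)1713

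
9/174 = 3/58 = 0.05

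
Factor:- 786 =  - 2^1*3^1*131^1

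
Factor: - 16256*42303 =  - 2^7*3^1*59^1*127^1*239^1 = -  687677568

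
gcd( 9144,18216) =72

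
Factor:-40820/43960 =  - 2^( - 1)* 7^( - 1)*13^1 = - 13/14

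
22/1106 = 11/553=0.02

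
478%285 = 193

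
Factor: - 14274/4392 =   -  13/4= - 2^( - 2)*13^1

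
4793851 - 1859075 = 2934776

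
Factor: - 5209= - 5209^1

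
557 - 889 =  - 332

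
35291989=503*70163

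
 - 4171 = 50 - 4221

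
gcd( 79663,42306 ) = 1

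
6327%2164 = 1999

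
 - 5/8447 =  - 5/8447 = - 0.00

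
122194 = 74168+48026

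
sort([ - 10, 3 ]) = [ -10, 3]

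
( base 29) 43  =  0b1110111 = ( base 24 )4N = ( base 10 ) 119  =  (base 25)4J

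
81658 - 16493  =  65165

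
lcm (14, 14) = 14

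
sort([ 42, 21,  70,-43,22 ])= [ - 43, 21 , 22 , 42,70 ]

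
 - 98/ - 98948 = 49/49474 = 0.00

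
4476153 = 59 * 75867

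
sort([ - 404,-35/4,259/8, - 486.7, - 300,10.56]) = [ - 486.7, - 404, - 300, -35/4,10.56,259/8]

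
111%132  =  111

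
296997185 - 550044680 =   -  253047495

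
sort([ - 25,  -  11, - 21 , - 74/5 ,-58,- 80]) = [-80, - 58, - 25,- 21,-74/5 ,- 11]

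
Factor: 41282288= 2^4 *19^1*229^1*593^1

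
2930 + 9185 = 12115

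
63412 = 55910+7502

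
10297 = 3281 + 7016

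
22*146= 3212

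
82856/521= 159 + 17/521=159.03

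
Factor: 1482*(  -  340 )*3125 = -2^3*3^1*5^6* 13^1*17^1* 19^1 = - 1574625000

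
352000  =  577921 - 225921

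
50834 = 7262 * 7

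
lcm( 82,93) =7626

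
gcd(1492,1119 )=373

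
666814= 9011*74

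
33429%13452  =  6525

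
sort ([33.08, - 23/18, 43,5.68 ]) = [ - 23/18,5.68, 33.08 , 43 ] 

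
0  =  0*407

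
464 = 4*116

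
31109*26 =808834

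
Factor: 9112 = 2^3*17^1*67^1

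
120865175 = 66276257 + 54588918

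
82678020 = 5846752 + 76831268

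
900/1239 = 300/413 = 0.73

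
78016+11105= 89121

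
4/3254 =2/1627 = 0.00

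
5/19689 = 5/19689 = 0.00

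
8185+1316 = 9501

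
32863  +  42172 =75035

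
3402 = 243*14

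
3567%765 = 507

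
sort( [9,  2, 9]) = [2,  9, 9 ]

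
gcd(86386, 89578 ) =2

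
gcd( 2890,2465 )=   85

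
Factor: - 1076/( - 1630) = 538/815 = 2^1 * 5^( - 1 ) * 163^( - 1)  *269^1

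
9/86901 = 3/28967 = 0.00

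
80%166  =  80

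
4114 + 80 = 4194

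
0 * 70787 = 0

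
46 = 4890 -4844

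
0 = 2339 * 0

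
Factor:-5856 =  - 2^5*3^1*61^1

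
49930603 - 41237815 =8692788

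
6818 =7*974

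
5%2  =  1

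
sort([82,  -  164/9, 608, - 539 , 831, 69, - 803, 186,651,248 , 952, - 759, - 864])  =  [-864, - 803, - 759 , - 539, - 164/9,69,82,186,248,608,651,  831, 952]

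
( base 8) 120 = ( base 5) 310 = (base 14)5a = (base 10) 80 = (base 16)50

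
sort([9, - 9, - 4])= [ - 9, - 4, 9]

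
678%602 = 76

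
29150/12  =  2429 + 1/6 = 2429.17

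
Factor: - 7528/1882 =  -2^2 = -4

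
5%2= 1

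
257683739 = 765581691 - 507897952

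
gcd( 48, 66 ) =6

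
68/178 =34/89 = 0.38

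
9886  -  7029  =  2857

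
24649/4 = 24649/4=6162.25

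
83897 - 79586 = 4311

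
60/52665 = 4/3511 =0.00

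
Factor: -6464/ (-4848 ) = 2^2*3^( - 1) = 4/3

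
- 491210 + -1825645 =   -  2316855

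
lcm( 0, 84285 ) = 0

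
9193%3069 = 3055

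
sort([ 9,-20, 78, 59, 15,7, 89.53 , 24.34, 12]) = [ - 20, 7,  9, 12, 15,24.34,59, 78,  89.53]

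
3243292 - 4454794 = -1211502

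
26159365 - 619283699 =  - 593124334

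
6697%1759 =1420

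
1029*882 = 907578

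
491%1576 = 491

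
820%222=154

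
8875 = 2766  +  6109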